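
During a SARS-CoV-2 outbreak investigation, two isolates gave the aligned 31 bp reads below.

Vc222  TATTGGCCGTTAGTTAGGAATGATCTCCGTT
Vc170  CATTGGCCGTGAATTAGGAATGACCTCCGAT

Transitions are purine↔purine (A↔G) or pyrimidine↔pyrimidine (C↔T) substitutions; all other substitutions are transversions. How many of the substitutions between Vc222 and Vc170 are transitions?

Differing sites — 1:T/C (Ti); 11:T/G (Tv); 13:G/A (Ti); 24:T/C (Ti); 30:T/A (Tv).
Of the 5 differences, 3 transitions and 2 transversions, so the answer is 3.

3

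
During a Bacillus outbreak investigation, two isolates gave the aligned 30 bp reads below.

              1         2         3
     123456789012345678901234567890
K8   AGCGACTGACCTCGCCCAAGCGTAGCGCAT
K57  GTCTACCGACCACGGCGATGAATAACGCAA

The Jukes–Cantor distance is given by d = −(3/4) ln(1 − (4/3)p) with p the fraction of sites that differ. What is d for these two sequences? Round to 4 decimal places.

0.5716

The sequences differ at positions 1 (A/G), 2 (G/T), 4 (G/T), 7 (T/C), 12 (T/A), 15 (C/G), 17 (C/G), 19 (A/T), 21 (C/A), 22 (G/A), 25 (G/A), 30 (T/A).
p = 12/30 = 0.400000.
d = −0.75 · ln(1 − (4/3)·0.400000) = −0.75 · ln(0.466667) = −0.75 · (-0.762139) = 0.5716.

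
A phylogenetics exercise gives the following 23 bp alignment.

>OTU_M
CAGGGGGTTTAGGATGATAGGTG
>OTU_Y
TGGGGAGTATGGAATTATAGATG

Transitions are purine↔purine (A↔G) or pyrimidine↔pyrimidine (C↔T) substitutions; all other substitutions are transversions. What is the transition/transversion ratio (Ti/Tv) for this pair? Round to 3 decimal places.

Mismatches occur at site 1 (C↔T, transition), site 2 (A↔G, transition), site 6 (G↔A, transition), site 9 (T↔A, transversion), site 11 (A↔G, transition), site 13 (G↔A, transition), site 16 (G↔T, transversion), site 21 (G↔A, transition).
Of the 8 differences, 6 transitions and 2 transversions, so Ti/Tv = 6/2 = 3.000.

3.000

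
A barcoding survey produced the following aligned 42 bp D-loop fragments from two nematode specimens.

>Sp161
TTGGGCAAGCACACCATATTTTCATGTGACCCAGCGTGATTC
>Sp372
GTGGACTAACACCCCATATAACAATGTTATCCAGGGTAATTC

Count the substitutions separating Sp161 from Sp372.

Mismatches occur at site 1 (T↔G), site 5 (G↔A), site 7 (A↔T), site 9 (G↔A), site 13 (A↔C), site 20 (T↔A), site 21 (T↔A), site 22 (T↔C), site 23 (C↔A), site 28 (G↔T), site 30 (C↔T), site 35 (C↔G), site 38 (G↔A).
That gives 13 mismatches out of 42 aligned sites, so the Hamming distance is 13.

13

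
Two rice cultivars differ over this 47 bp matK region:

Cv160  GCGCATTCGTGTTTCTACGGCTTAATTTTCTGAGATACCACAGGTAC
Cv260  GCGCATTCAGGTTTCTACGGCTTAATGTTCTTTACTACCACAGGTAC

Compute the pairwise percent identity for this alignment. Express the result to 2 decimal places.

The sequences differ at positions 9 (G/A), 10 (T/G), 27 (T/G), 32 (G/T), 33 (A/T), 34 (G/A), 35 (A/C).
40 of the 47 sites match, so the percent identity is 40/47 × 100 = 85.11%.

85.11%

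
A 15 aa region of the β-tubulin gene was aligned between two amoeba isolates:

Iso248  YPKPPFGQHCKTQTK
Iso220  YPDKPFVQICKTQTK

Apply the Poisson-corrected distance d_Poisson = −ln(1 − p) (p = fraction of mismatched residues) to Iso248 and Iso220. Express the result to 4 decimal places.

The sequences differ at positions 3 (K/D), 4 (P/K), 7 (G/V), 9 (H/I).
p = 4/15 = 0.266667.
d = −ln(1 − 0.266667) = −ln(0.733333) = 0.3102.

0.3102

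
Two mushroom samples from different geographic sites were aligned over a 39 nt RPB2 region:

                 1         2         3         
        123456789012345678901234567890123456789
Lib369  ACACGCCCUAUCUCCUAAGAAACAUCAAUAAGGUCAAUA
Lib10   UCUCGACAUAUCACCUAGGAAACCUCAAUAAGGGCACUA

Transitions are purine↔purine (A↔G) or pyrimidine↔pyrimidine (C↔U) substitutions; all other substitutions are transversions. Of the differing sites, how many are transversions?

8

Differing sites — 1:A/U (Tv); 3:A/U (Tv); 6:C/A (Tv); 8:C/A (Tv); 13:U/A (Tv); 18:A/G (Ti); 24:A/C (Tv); 34:U/G (Tv); 37:A/C (Tv).
Of the 9 differences, 1 transition and 8 transversions, so the answer is 8.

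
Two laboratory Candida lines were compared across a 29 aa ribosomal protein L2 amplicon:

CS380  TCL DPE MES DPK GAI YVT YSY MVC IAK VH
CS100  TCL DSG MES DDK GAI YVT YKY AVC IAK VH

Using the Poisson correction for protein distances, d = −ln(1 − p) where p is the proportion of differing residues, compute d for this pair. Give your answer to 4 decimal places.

Mismatches occur at site 5 (P→S), site 6 (E→G), site 11 (P→D), site 20 (S→K), site 22 (M→A).
p = 5/29 = 0.172414.
d = −ln(1 − 0.172414) = −ln(0.827586) = 0.1892.

0.1892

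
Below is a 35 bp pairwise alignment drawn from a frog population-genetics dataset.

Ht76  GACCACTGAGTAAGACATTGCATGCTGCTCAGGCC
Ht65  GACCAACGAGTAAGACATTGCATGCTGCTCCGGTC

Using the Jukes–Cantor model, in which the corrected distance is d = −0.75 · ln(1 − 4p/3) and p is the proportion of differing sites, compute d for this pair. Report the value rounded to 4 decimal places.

0.1240

The sequences differ at positions 6 (C/A), 7 (T/C), 31 (A/C), 34 (C/T).
p = 4/35 = 0.114286.
d = −0.75 · ln(1 − (4/3)·0.114286) = −0.75 · ln(0.847619) = −0.75 · (-0.165324) = 0.1240.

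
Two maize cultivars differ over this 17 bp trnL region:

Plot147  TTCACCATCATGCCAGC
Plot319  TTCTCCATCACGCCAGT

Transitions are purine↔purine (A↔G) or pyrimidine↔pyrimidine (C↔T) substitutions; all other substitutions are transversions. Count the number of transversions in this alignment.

The sequences differ at positions 4 (A/T, transversion), 11 (T/C, transition), 17 (C/T, transition).
Of the 3 differences, 2 transitions and 1 transversion, so the answer is 1.

1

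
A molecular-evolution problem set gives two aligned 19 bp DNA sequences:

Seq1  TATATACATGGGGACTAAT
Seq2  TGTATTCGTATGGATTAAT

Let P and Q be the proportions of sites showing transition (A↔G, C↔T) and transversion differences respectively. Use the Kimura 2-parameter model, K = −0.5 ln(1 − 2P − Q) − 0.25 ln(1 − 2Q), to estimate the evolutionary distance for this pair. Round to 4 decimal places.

0.4327

Differing sites — 2:A/G (Ti); 6:A/T (Tv); 8:A/G (Ti); 10:G/A (Ti); 11:G/T (Tv); 15:C/T (Ti).
Of the 6 differences, 4 transitions and 2 transversions over 19 sites: P = 4/19 = 0.210526, Q = 2/19 = 0.105263.
d = −0.5·ln(0.473685) − 0.25·ln(0.789474) = −0.5·(-0.747213) − 0.25·(-0.236388) = 0.4327.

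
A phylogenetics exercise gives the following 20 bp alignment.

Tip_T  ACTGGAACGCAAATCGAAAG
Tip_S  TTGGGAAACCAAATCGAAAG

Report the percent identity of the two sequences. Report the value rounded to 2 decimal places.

75.00%

The sequences differ at positions 1 (A/T), 2 (C/T), 3 (T/G), 8 (C/A), 9 (G/C).
15 of the 20 sites match, so the percent identity is 15/20 × 100 = 75.00%.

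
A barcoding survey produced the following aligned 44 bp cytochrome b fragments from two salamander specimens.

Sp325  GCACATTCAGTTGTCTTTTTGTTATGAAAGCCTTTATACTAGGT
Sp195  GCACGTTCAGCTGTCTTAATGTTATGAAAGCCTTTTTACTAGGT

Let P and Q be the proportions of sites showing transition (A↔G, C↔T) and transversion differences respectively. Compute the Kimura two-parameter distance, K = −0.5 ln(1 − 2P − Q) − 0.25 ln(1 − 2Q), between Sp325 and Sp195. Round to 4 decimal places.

0.1233

Mismatches occur at site 5 (A/G, transition), site 11 (T/C, transition), site 18 (T/A, transversion), site 19 (T/A, transversion), site 36 (A/T, transversion).
Of the 5 differences, 2 transitions and 3 transversions over 44 sites: P = 2/44 = 0.045455, Q = 3/44 = 0.068182.
d = −0.5·ln(0.840908) − 0.25·ln(0.863636) = −0.5·(-0.173273) − 0.25·(-0.146604) = 0.1233.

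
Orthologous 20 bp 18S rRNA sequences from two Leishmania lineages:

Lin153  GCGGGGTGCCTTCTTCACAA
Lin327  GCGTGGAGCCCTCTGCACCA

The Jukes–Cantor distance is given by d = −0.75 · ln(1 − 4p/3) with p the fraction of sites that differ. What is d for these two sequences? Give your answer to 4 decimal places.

Mismatches occur at site 4 (G/T), site 7 (T/A), site 11 (T/C), site 15 (T/G), site 19 (A/C).
p = 5/20 = 0.250000.
d = −0.75 · ln(1 − (4/3)·0.250000) = −0.75 · ln(0.666667) = −0.75 · (-0.405465) = 0.3041.

0.3041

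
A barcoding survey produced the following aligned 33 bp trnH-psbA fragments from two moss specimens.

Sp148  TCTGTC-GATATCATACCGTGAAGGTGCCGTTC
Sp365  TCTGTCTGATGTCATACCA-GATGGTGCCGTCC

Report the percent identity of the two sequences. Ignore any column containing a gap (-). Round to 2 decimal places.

Excluding the 2 gap columns leaves 31 comparable sites.
The sequences differ at positions 11 (A/G), 19 (G/A), 23 (A/T), 32 (T/C).
27 of the 31 comparable sites match, so the percent identity is 27/31 × 100 = 87.10%.

87.10%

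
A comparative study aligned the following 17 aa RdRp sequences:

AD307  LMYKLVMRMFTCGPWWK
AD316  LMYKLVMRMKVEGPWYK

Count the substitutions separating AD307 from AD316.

The sequences differ at positions 10 (F/K), 11 (T/V), 12 (C/E), 16 (W/Y).
That gives 4 mismatches out of 17 aligned sites, so the Hamming distance is 4.

4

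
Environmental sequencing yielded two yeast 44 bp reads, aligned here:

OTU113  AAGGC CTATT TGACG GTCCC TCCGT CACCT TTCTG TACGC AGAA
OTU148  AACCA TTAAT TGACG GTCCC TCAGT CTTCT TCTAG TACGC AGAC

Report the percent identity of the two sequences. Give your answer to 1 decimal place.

72.7%

The sequences differ at positions 3 (G/C), 4 (G/C), 5 (C/A), 6 (C/T), 9 (T/A), 23 (C/A), 27 (A/T), 28 (C/T), 32 (T/C), 33 (C/T), 34 (T/A), 44 (A/C).
32 of the 44 sites match, so the percent identity is 32/44 × 100 = 72.7%.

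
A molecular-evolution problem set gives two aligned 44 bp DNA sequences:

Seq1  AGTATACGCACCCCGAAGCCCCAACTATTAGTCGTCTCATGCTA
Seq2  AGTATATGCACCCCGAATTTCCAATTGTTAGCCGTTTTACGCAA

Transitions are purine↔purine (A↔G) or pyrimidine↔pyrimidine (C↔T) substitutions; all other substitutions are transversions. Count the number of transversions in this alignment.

Differing sites — 7:C/T (Ti); 18:G/T (Tv); 19:C/T (Ti); 20:C/T (Ti); 25:C/T (Ti); 27:A/G (Ti); 32:T/C (Ti); 36:C/T (Ti); 38:C/T (Ti); 40:T/C (Ti); 43:T/A (Tv).
Of the 11 differences, 9 transitions and 2 transversions, so the answer is 2.

2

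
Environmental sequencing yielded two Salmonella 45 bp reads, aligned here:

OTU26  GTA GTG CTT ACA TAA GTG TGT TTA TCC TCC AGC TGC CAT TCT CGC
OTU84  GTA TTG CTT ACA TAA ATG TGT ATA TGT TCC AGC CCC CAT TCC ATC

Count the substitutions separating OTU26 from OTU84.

10

The sequences differ at positions 4 (G/T), 16 (G/A), 22 (T/A), 26 (C/G), 27 (C/T), 34 (T/C), 35 (G/C), 42 (T/C), 43 (C/A), 44 (G/T).
That gives 10 mismatches out of 45 aligned sites, so the Hamming distance is 10.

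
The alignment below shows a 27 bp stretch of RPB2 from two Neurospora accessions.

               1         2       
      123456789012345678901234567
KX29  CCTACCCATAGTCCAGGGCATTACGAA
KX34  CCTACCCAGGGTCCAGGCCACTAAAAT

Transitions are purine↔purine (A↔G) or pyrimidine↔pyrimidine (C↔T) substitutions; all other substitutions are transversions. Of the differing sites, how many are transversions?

The sequences differ at positions 9 (T/G, transversion), 10 (A/G, transition), 18 (G/C, transversion), 21 (T/C, transition), 24 (C/A, transversion), 25 (G/A, transition), 27 (A/T, transversion).
Of the 7 differences, 3 transitions and 4 transversions, so the answer is 4.

4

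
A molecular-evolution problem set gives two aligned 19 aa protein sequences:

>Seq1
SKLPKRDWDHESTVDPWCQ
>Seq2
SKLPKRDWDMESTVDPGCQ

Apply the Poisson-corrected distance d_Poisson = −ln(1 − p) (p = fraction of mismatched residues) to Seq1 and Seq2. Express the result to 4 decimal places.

0.1112

Differing sites — 10:H/M; 17:W/G.
p = 2/19 = 0.105263.
d = −ln(1 − 0.105263) = −ln(0.894737) = 0.1112.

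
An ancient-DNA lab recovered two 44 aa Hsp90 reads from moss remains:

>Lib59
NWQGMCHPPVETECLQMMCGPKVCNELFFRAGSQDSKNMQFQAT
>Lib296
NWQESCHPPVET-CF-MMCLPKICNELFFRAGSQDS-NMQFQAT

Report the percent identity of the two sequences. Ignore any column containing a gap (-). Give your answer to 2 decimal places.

Excluding the 3 gap columns leaves 41 comparable sites.
Mismatches occur at site 4 (G↔E), site 5 (M↔S), site 15 (L↔F), site 20 (G↔L), site 23 (V↔I).
36 of the 41 comparable sites match, so the percent identity is 36/41 × 100 = 87.80%.

87.80%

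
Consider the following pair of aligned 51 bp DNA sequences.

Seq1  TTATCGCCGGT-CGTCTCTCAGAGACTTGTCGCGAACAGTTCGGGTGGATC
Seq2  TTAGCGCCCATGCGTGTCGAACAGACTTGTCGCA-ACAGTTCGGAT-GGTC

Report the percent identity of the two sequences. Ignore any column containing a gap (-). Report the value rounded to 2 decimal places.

79.17%

Excluding the 3 gap columns leaves 48 comparable sites.
Mismatches occur at site 4 (T/G), site 9 (G/C), site 10 (G/A), site 16 (C/G), site 19 (T/G), site 20 (C/A), site 22 (G/C), site 34 (G/A), site 45 (G/A), site 49 (A/G).
38 of the 48 comparable sites match, so the percent identity is 38/48 × 100 = 79.17%.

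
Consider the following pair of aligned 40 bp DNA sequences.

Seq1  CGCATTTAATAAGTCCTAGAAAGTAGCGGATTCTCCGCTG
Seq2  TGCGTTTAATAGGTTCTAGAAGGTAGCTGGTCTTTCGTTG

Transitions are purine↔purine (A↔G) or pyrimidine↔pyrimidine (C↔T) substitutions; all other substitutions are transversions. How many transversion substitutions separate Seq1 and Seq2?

1

The sequences differ at positions 1 (C/T, transition), 4 (A/G, transition), 12 (A/G, transition), 15 (C/T, transition), 22 (A/G, transition), 28 (G/T, transversion), 30 (A/G, transition), 32 (T/C, transition), 33 (C/T, transition), 35 (C/T, transition), 38 (C/T, transition).
Of the 11 differences, 10 transitions and 1 transversion, so the answer is 1.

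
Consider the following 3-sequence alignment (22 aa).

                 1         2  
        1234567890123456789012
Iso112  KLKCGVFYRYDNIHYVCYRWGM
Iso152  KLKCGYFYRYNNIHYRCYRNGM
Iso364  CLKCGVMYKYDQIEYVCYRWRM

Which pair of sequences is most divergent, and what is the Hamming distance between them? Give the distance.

10

Pairwise Hamming distances:
  Iso112 vs Iso152: 4
  Iso112 vs Iso364: 6
  Iso152 vs Iso364: 10
The largest is 10, between Iso152 and Iso364.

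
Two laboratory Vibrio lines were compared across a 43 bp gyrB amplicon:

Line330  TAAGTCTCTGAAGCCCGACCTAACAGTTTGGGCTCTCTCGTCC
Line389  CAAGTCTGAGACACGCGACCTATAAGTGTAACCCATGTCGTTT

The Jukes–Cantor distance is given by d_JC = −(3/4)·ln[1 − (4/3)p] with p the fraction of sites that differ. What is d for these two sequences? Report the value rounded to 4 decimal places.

The sequences differ at positions 1 (T/C), 8 (C/G), 9 (T/A), 12 (A/C), 13 (G/A), 15 (C/G), 23 (A/T), 24 (C/A), 28 (T/G), 30 (G/A), 31 (G/A), 32 (G/C), 34 (T/C), 35 (C/A), 37 (C/G), 42 (C/T), 43 (C/T).
p = 17/43 = 0.395349.
d = −0.75 · ln(1 − (4/3)·0.395349) = −0.75 · ln(0.472868) = −0.75 · (-0.748939) = 0.5617.

0.5617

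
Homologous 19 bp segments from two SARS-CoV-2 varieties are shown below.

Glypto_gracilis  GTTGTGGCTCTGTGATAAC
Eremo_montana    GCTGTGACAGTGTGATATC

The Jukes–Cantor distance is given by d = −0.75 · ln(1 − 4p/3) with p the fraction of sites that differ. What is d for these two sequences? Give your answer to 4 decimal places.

The sequences differ at positions 2 (T/C), 7 (G/A), 9 (T/A), 10 (C/G), 18 (A/T).
p = 5/19 = 0.263158.
d = −0.75 · ln(1 − (4/3)·0.263158) = −0.75 · ln(0.649123) = −0.75 · (-0.432133) = 0.3241.

0.3241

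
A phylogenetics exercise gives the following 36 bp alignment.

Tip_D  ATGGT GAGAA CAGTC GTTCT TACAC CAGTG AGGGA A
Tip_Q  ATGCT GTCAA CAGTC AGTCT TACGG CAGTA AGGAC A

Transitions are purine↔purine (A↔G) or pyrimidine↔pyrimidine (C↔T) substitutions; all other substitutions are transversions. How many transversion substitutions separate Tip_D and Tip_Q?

6

The sequences differ at positions 4 (G/C, transversion), 7 (A/T, transversion), 8 (G/C, transversion), 16 (G/A, transition), 17 (T/G, transversion), 24 (A/G, transition), 25 (C/G, transversion), 30 (G/A, transition), 34 (G/A, transition), 35 (A/C, transversion).
Of the 10 differences, 4 transitions and 6 transversions, so the answer is 6.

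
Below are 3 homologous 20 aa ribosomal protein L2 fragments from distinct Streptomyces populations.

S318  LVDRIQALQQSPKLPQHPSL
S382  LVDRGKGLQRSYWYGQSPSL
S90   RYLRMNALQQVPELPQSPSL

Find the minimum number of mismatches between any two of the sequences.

Pairwise Hamming distances:
  S318 vs S382: 9
  S318 vs S90: 8
  S382 vs S90: 12
The smallest is 8, between S318 and S90.

8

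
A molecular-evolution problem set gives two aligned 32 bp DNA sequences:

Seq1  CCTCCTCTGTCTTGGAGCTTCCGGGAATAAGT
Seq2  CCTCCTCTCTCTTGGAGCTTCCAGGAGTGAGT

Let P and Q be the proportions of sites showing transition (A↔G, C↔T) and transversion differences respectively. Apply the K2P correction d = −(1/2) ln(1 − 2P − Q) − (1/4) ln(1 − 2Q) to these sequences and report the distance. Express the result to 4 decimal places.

Differing sites — 9:G/C (Tv); 23:G/A (Ti); 27:A/G (Ti); 29:A/G (Ti).
Of the 4 differences, 3 transitions and 1 transversion over 32 sites: P = 3/32 = 0.093750, Q = 1/32 = 0.031250.
d = −0.5·ln(0.781250) − 0.25·ln(0.937500) = −0.5·(-0.246860) − 0.25·(-0.064539) = 0.1396.

0.1396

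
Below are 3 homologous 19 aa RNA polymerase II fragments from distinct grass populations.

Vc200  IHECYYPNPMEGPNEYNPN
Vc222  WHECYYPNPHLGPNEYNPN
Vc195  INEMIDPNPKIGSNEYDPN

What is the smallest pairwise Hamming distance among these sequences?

Pairwise Hamming distances:
  Vc200 vs Vc222: 3
  Vc200 vs Vc195: 8
  Vc222 vs Vc195: 9
The smallest is 3, between Vc200 and Vc222.

3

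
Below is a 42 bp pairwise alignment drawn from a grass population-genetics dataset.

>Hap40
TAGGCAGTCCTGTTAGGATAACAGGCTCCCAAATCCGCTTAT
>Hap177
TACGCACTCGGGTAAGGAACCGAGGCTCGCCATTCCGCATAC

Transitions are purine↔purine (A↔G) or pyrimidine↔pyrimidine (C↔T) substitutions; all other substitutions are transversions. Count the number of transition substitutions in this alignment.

Mismatches occur at site 3 (G↔C, transversion), site 7 (G↔C, transversion), site 10 (C↔G, transversion), site 11 (T↔G, transversion), site 14 (T↔A, transversion), site 19 (T↔A, transversion), site 20 (A↔C, transversion), site 21 (A↔C, transversion), site 22 (C↔G, transversion), site 29 (C↔G, transversion), site 31 (A↔C, transversion), site 33 (A↔T, transversion), site 39 (T↔A, transversion), site 42 (T↔C, transition).
Of the 14 differences, 1 transition and 13 transversions, so the answer is 1.

1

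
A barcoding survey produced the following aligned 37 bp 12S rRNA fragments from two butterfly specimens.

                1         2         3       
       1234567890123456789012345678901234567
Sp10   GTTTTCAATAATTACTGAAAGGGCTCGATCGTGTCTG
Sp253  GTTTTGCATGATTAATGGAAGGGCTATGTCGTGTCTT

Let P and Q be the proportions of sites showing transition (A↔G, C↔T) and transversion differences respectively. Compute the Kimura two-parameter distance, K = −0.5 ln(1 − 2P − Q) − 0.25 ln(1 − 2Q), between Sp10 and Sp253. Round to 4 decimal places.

Mismatches occur at site 6 (C↔G, transversion), site 7 (A↔C, transversion), site 10 (A↔G, transition), site 15 (C↔A, transversion), site 18 (A↔G, transition), site 26 (C↔A, transversion), site 27 (G↔T, transversion), site 28 (A↔G, transition), site 37 (G↔T, transversion).
Of the 9 differences, 3 transitions and 6 transversions over 37 sites: P = 3/37 = 0.081081, Q = 6/37 = 0.162162.
d = −0.5·ln(0.675676) − 0.25·ln(0.675676) = −0.5·(-0.392042) − 0.25·(-0.392042) = 0.2940.

0.2940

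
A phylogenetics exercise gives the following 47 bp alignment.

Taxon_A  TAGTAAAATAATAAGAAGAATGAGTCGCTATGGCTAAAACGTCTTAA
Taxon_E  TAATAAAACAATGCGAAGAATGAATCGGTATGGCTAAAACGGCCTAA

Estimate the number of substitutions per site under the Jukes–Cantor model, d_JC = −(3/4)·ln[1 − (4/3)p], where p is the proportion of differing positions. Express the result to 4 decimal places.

0.1931

Mismatches occur at site 3 (G↔A), site 9 (T↔C), site 13 (A↔G), site 14 (A↔C), site 24 (G↔A), site 28 (C↔G), site 42 (T↔G), site 44 (T↔C).
p = 8/47 = 0.170213.
d = −0.75 · ln(1 − (4/3)·0.170213) = −0.75 · ln(0.773049) = −0.75 · (-0.257413) = 0.1931.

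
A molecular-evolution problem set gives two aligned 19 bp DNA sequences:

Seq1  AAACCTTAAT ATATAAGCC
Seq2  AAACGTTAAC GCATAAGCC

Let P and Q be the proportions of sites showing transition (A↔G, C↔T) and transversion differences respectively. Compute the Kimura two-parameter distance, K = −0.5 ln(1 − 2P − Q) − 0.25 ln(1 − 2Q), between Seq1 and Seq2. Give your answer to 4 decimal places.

Differing sites — 5:C/G (Tv); 10:T/C (Ti); 11:A/G (Ti); 12:T/C (Ti).
Of the 4 differences, 3 transitions and 1 transversion over 19 sites: P = 3/19 = 0.157895, Q = 1/19 = 0.052632.
d = −0.5·ln(0.631578) − 0.25·ln(0.894736) = −0.5·(-0.459534) − 0.25·(-0.111227) = 0.2576.

0.2576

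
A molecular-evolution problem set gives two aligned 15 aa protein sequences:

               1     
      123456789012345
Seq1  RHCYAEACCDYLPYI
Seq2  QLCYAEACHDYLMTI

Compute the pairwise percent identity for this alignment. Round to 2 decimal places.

66.67%

Differing sites — 1:R/Q; 2:H/L; 9:C/H; 13:P/M; 14:Y/T.
10 of the 15 sites match, so the percent identity is 10/15 × 100 = 66.67%.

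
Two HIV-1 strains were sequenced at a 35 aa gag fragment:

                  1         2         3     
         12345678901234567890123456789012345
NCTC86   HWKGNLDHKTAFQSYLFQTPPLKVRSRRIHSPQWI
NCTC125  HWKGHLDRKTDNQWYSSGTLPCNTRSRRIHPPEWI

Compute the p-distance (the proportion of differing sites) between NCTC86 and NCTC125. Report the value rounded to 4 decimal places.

0.4000

Differing sites — 5:N/H; 8:H/R; 11:A/D; 12:F/N; 14:S/W; 16:L/S; 17:F/S; 18:Q/G; 20:P/L; 22:L/C; 23:K/N; 24:V/T; 31:S/P; 33:Q/E.
There are 14 differences over 35 sites, so p = 14/35 = 0.4000.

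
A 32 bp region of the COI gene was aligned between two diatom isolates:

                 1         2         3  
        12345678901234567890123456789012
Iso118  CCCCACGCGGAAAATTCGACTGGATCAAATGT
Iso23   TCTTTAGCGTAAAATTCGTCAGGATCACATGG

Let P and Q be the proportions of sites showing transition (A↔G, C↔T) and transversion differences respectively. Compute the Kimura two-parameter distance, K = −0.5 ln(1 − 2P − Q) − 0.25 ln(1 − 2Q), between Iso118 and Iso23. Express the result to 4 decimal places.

Differing sites — 1:C/T (Ti); 3:C/T (Ti); 4:C/T (Ti); 5:A/T (Tv); 6:C/A (Tv); 10:G/T (Tv); 19:A/T (Tv); 21:T/A (Tv); 28:A/C (Tv); 32:T/G (Tv).
Of the 10 differences, 3 transitions and 7 transversions over 32 sites: P = 3/32 = 0.093750, Q = 7/32 = 0.218750.
d = −0.5·ln(0.593750) − 0.25·ln(0.562500) = −0.5·(-0.521297) − 0.25·(-0.575364) = 0.4045.

0.4045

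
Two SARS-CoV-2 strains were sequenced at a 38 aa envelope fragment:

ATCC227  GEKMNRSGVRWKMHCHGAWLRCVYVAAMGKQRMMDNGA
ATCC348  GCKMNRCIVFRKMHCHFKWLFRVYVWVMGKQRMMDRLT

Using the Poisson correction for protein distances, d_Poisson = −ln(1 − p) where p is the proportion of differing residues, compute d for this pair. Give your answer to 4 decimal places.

0.4595

Mismatches occur at site 2 (E↔C), site 7 (S↔C), site 8 (G↔I), site 10 (R↔F), site 11 (W↔R), site 17 (G↔F), site 18 (A↔K), site 21 (R↔F), site 22 (C↔R), site 26 (A↔W), site 27 (A↔V), site 36 (N↔R), site 37 (G↔L), site 38 (A↔T).
p = 14/38 = 0.368421.
d = −ln(1 − 0.368421) = −ln(0.631579) = 0.4595.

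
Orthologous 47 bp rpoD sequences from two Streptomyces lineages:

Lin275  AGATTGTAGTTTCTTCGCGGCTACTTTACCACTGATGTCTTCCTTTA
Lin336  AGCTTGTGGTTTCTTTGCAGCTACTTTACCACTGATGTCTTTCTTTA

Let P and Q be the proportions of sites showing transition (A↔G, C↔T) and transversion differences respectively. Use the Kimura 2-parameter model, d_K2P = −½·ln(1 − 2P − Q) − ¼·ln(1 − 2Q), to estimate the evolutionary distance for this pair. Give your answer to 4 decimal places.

0.1172

Mismatches occur at site 3 (A↔C, transversion), site 8 (A↔G, transition), site 16 (C↔T, transition), site 19 (G↔A, transition), site 42 (C↔T, transition).
Of the 5 differences, 4 transitions and 1 transversion over 47 sites: P = 4/47 = 0.085106, Q = 1/47 = 0.021277.
d = −0.5·ln(0.808511) − 0.25·ln(0.957446) = −0.5·(-0.212561) − 0.25·(-0.043486) = 0.1172.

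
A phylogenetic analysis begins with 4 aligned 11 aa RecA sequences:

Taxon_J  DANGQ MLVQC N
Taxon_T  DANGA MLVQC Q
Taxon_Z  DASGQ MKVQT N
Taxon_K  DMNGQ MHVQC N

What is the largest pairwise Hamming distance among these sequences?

5

Pairwise Hamming distances:
  Taxon_J vs Taxon_T: 2
  Taxon_J vs Taxon_Z: 3
  Taxon_J vs Taxon_K: 2
  Taxon_T vs Taxon_Z: 5
  Taxon_T vs Taxon_K: 4
  Taxon_Z vs Taxon_K: 4
The largest is 5, between Taxon_T and Taxon_Z.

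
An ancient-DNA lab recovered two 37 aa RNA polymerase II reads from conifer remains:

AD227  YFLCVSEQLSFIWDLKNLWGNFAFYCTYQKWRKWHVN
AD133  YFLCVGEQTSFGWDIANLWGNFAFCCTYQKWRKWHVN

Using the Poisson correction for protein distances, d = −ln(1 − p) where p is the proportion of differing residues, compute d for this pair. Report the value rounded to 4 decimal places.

The sequences differ at positions 6 (S/G), 9 (L/T), 12 (I/G), 15 (L/I), 16 (K/A), 25 (Y/C).
p = 6/37 = 0.162162.
d = −ln(1 − 0.162162) = −ln(0.837838) = 0.1769.

0.1769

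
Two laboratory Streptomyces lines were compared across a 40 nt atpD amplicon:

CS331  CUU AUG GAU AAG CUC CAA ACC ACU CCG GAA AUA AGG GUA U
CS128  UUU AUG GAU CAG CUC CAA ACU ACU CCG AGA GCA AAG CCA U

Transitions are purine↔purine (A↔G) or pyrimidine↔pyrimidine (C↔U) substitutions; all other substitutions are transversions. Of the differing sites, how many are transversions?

Mismatches occur at site 1 (C↔U, transition), site 10 (A↔C, transversion), site 21 (C↔U, transition), site 28 (G↔A, transition), site 29 (A↔G, transition), site 31 (A↔G, transition), site 32 (U↔C, transition), site 35 (G↔A, transition), site 37 (G↔C, transversion), site 38 (U↔C, transition).
Of the 10 differences, 8 transitions and 2 transversions, so the answer is 2.

2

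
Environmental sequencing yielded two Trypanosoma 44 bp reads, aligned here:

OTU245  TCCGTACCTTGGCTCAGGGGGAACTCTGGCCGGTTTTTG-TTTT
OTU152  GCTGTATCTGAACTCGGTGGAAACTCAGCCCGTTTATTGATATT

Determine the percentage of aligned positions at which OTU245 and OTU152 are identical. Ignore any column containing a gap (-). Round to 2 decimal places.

67.44%

Excluding the 1 gap column leaves 43 comparable sites.
Differing sites — 1:T/G; 3:C/T; 7:C/T; 10:T/G; 11:G/A; 12:G/A; 16:A/G; 18:G/T; 21:G/A; 27:T/A; 29:G/C; 33:G/T; 36:T/A; 42:T/A.
29 of the 43 comparable sites match, so the percent identity is 29/43 × 100 = 67.44%.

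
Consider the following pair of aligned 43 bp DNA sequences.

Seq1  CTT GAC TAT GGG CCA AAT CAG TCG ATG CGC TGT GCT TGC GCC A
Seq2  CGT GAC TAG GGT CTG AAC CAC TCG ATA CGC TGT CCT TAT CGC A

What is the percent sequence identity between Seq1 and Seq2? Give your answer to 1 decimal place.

Mismatches occur at site 2 (T→G), site 9 (T→G), site 12 (G→T), site 14 (C→T), site 15 (A→G), site 18 (T→C), site 21 (G→C), site 27 (G→A), site 34 (G→C), site 38 (G→A), site 39 (C→T), site 40 (G→C), site 41 (C→G).
30 of the 43 sites match, so the percent identity is 30/43 × 100 = 69.8%.

69.8%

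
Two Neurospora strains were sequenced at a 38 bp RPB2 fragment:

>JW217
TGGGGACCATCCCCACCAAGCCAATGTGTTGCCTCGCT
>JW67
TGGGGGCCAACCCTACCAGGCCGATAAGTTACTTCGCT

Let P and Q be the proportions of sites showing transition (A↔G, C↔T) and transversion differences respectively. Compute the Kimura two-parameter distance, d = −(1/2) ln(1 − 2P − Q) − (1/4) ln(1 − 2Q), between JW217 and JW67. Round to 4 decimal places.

Differing sites — 6:A/G (Ti); 10:T/A (Tv); 14:C/T (Ti); 19:A/G (Ti); 23:A/G (Ti); 26:G/A (Ti); 27:T/A (Tv); 31:G/A (Ti); 33:C/T (Ti).
Of the 9 differences, 7 transitions and 2 transversions over 38 sites: P = 7/38 = 0.184211, Q = 2/38 = 0.052632.
d = −0.5·ln(0.578946) − 0.25·ln(0.894736) = −0.5·(-0.546546) − 0.25·(-0.111227) = 0.3011.

0.3011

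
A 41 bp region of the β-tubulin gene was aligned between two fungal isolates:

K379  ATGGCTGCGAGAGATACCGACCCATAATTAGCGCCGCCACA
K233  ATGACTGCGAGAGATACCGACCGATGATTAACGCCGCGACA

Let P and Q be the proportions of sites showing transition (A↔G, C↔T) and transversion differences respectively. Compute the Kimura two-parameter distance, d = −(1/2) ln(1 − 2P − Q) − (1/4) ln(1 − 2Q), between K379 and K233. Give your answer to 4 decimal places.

0.1342

Mismatches occur at site 4 (G→A, transition), site 23 (C→G, transversion), site 26 (A→G, transition), site 31 (G→A, transition), site 38 (C→G, transversion).
Of the 5 differences, 3 transitions and 2 transversions over 41 sites: P = 3/41 = 0.073171, Q = 2/41 = 0.048780.
d = −0.5·ln(0.804878) − 0.25·ln(0.902440) = −0.5·(-0.217065) − 0.25·(-0.102653) = 0.1342.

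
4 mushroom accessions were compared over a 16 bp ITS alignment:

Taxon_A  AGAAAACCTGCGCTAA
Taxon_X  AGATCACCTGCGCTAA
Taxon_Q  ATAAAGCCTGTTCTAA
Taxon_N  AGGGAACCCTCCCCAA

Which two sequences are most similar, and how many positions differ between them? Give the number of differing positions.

2

Pairwise Hamming distances:
  Taxon_A vs Taxon_X: 2
  Taxon_A vs Taxon_Q: 4
  Taxon_A vs Taxon_N: 6
  Taxon_X vs Taxon_Q: 6
  Taxon_X vs Taxon_N: 7
  Taxon_Q vs Taxon_N: 9
The smallest is 2, between Taxon_A and Taxon_X.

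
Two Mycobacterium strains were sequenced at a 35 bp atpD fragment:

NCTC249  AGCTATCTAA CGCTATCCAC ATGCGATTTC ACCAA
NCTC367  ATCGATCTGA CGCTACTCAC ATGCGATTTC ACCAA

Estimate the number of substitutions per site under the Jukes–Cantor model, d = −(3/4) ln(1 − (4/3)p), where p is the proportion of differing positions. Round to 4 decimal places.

The sequences differ at positions 2 (G/T), 4 (T/G), 9 (A/G), 16 (T/C), 17 (C/T).
p = 5/35 = 0.142857.
d = −0.75 · ln(1 − (4/3)·0.142857) = −0.75 · ln(0.809524) = −0.75 · (-0.211309) = 0.1585.

0.1585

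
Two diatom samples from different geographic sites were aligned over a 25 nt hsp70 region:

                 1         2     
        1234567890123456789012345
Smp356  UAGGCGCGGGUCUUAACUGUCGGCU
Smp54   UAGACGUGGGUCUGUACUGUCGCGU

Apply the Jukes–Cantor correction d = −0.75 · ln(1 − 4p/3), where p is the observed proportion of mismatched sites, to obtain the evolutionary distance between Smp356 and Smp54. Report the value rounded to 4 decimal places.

The sequences differ at positions 4 (G/A), 7 (C/U), 14 (U/G), 15 (A/U), 23 (G/C), 24 (C/G).
p = 6/25 = 0.240000.
d = −0.75 · ln(1 − (4/3)·0.240000) = −0.75 · ln(0.680000) = −0.75 · (-0.385662) = 0.2892.

0.2892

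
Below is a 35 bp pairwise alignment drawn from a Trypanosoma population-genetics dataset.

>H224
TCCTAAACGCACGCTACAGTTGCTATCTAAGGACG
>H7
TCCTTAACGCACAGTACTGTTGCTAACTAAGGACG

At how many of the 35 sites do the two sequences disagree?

Mismatches occur at site 5 (A/T), site 13 (G/A), site 14 (C/G), site 18 (A/T), site 26 (T/A).
That gives 5 mismatches out of 35 aligned sites, so the Hamming distance is 5.

5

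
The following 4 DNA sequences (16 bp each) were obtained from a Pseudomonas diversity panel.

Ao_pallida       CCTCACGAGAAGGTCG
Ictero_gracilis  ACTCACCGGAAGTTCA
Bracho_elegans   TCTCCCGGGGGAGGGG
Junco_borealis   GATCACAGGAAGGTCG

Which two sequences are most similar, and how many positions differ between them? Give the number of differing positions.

Pairwise Hamming distances:
  Ao_pallida vs Ictero_gracilis: 5
  Ao_pallida vs Bracho_elegans: 8
  Ao_pallida vs Junco_borealis: 4
  Ictero_gracilis vs Bracho_elegans: 10
  Ictero_gracilis vs Junco_borealis: 5
  Bracho_elegans vs Junco_borealis: 9
The smallest is 4, between Ao_pallida and Junco_borealis.

4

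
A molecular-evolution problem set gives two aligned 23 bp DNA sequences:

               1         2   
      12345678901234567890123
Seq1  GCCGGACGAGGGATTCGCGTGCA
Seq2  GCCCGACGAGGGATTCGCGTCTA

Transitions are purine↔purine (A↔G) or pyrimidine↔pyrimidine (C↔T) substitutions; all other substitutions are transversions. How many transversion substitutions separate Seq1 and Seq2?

Differing sites — 4:G/C (Tv); 21:G/C (Tv); 22:C/T (Ti).
Of the 3 differences, 1 transition and 2 transversions, so the answer is 2.

2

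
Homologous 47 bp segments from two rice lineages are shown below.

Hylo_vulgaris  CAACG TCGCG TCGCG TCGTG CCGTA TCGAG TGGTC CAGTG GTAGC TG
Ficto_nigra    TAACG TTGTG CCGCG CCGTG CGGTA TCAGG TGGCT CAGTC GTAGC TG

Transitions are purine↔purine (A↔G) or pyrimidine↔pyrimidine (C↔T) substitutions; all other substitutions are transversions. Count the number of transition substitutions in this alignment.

9

Mismatches occur at site 1 (C→T, transition), site 7 (C→T, transition), site 9 (C→T, transition), site 11 (T→C, transition), site 16 (T→C, transition), site 22 (C→G, transversion), site 28 (G→A, transition), site 29 (A→G, transition), site 34 (T→C, transition), site 35 (C→T, transition), site 40 (G→C, transversion).
Of the 11 differences, 9 transitions and 2 transversions, so the answer is 9.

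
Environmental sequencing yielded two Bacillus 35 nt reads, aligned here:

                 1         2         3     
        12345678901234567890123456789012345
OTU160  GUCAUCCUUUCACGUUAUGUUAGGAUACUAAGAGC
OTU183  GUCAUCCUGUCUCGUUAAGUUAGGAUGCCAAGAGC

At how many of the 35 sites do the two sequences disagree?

Mismatches occur at site 9 (U↔G), site 12 (A↔U), site 18 (U↔A), site 27 (A↔G), site 29 (U↔C).
That gives 5 mismatches out of 35 aligned sites, so the Hamming distance is 5.

5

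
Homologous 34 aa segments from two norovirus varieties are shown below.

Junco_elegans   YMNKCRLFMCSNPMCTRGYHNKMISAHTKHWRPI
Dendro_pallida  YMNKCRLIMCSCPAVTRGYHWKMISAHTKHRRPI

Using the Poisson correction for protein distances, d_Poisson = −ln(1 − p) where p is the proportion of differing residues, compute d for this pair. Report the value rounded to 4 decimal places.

0.1942

Differing sites — 8:F/I; 12:N/C; 14:M/A; 15:C/V; 21:N/W; 31:W/R.
p = 6/34 = 0.176471.
d = −ln(1 − 0.176471) = −ln(0.823529) = 0.1942.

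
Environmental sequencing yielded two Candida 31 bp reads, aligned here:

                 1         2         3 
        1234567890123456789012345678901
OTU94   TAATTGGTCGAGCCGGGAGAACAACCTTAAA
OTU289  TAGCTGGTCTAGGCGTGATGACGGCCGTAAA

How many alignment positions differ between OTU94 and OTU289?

Differing sites — 3:A/G; 4:T/C; 10:G/T; 13:C/G; 16:G/T; 19:G/T; 20:A/G; 23:A/G; 24:A/G; 27:T/G.
That gives 10 mismatches out of 31 aligned sites, so the Hamming distance is 10.

10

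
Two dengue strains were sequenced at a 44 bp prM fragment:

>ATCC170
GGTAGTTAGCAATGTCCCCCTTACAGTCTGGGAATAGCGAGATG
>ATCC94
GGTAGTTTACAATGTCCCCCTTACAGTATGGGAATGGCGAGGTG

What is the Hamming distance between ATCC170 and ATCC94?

5

The sequences differ at positions 8 (A/T), 9 (G/A), 28 (C/A), 36 (A/G), 42 (A/G).
That gives 5 mismatches out of 44 aligned sites, so the Hamming distance is 5.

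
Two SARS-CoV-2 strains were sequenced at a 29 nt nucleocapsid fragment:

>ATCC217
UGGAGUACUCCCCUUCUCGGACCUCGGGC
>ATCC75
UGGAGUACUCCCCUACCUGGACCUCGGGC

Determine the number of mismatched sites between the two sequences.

The sequences differ at positions 15 (U/A), 17 (U/C), 18 (C/U).
That gives 3 mismatches out of 29 aligned sites, so the Hamming distance is 3.

3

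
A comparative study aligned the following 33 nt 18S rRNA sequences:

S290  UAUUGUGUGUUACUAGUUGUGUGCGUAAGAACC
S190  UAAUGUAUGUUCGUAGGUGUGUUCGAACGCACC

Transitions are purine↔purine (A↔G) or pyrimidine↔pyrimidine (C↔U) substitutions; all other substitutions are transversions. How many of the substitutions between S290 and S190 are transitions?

1

Mismatches occur at site 3 (U↔A, transversion), site 7 (G↔A, transition), site 12 (A↔C, transversion), site 13 (C↔G, transversion), site 17 (U↔G, transversion), site 23 (G↔U, transversion), site 26 (U↔A, transversion), site 28 (A↔C, transversion), site 30 (A↔C, transversion).
Of the 9 differences, 1 transition and 8 transversions, so the answer is 1.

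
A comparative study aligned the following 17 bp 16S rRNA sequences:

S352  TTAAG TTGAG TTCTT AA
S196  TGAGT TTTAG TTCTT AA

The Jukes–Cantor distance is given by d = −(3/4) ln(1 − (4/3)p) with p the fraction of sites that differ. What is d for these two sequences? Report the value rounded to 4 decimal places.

0.2824

Mismatches occur at site 2 (T/G), site 4 (A/G), site 5 (G/T), site 8 (G/T).
p = 4/17 = 0.235294.
d = −0.75 · ln(1 − (4/3)·0.235294) = −0.75 · ln(0.686275) = −0.75 · (-0.376477) = 0.2824.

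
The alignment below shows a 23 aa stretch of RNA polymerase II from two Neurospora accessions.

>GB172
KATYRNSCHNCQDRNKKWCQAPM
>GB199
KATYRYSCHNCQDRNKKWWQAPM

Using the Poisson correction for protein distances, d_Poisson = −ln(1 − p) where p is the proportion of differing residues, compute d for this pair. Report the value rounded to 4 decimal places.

0.0910

The sequences differ at positions 6 (N/Y), 19 (C/W).
p = 2/23 = 0.086957.
d = −ln(1 − 0.086957) = −ln(0.913043) = 0.0910.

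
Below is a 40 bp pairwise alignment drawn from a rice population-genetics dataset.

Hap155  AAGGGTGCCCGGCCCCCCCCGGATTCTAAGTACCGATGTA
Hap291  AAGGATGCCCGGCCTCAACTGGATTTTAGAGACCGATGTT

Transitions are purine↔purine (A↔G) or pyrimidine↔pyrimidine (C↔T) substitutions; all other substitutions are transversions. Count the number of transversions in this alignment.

4

The sequences differ at positions 5 (G/A, transition), 15 (C/T, transition), 17 (C/A, transversion), 18 (C/A, transversion), 20 (C/T, transition), 26 (C/T, transition), 29 (A/G, transition), 30 (G/A, transition), 31 (T/G, transversion), 40 (A/T, transversion).
Of the 10 differences, 6 transitions and 4 transversions, so the answer is 4.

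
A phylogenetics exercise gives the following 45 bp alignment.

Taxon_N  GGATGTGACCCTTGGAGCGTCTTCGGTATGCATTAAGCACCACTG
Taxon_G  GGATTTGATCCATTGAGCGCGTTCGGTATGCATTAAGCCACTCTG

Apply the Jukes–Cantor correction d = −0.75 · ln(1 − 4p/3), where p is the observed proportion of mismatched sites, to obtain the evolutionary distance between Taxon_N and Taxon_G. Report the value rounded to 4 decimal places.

0.2326

The sequences differ at positions 5 (G/T), 9 (C/T), 12 (T/A), 14 (G/T), 20 (T/C), 21 (C/G), 39 (A/C), 40 (C/A), 42 (A/T).
p = 9/45 = 0.200000.
d = −0.75 · ln(1 − (4/3)·0.200000) = −0.75 · ln(0.733333) = −0.75 · (-0.310155) = 0.2326.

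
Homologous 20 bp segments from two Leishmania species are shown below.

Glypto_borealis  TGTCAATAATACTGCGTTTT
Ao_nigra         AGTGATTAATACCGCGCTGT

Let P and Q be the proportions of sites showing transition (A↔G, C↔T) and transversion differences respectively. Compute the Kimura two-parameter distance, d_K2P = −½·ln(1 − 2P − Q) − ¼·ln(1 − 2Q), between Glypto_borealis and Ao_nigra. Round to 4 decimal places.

0.3831

The sequences differ at positions 1 (T/A, transversion), 4 (C/G, transversion), 6 (A/T, transversion), 13 (T/C, transition), 17 (T/C, transition), 19 (T/G, transversion).
Of the 6 differences, 2 transitions and 4 transversions over 20 sites: P = 2/20 = 0.100000, Q = 4/20 = 0.200000.
d = −0.5·ln(0.600000) − 0.25·ln(0.600000) = −0.5·(-0.510826) − 0.25·(-0.510826) = 0.3831.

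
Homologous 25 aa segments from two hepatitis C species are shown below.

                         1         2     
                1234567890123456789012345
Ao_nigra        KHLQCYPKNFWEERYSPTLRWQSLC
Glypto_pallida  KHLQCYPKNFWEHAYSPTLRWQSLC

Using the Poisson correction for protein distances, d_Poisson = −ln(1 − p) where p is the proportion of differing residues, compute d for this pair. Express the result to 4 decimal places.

0.0834

The sequences differ at positions 13 (E/H), 14 (R/A).
p = 2/25 = 0.080000.
d = −ln(1 − 0.080000) = −ln(0.920000) = 0.0834.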